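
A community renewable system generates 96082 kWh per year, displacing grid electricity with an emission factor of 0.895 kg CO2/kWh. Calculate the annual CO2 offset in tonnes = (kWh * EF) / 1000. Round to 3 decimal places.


CO2 offset in kg = generation * emission_factor
CO2 offset = 96082 * 0.895 = 85993.39 kg
Convert to tonnes:
  CO2 offset = 85993.39 / 1000 = 85.993 tonnes

85.993


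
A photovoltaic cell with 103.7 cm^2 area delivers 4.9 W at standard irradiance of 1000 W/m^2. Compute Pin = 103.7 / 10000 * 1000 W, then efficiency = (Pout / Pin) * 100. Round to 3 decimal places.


First compute the input power:
  Pin = area_cm2 / 10000 * G = 103.7 / 10000 * 1000 = 10.37 W
Then compute efficiency:
  Efficiency = (Pout / Pin) * 100 = (4.9 / 10.37) * 100
  Efficiency = 47.252%

47.252


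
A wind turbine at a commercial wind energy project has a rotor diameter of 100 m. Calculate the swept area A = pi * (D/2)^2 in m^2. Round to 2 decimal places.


Compute the rotor radius:
  r = D / 2 = 100 / 2 = 50.0 m
Calculate swept area:
  A = pi * r^2 = pi * 50.0^2
  A = 7853.98 m^2

7853.98


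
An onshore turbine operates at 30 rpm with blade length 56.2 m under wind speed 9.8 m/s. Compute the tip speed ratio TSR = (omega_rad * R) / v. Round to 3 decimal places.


Convert rotational speed to rad/s:
  omega = 30 * 2 * pi / 60 = 3.1416 rad/s
Compute tip speed:
  v_tip = omega * R = 3.1416 * 56.2 = 176.558 m/s
Tip speed ratio:
  TSR = v_tip / v_wind = 176.558 / 9.8 = 18.016

18.016


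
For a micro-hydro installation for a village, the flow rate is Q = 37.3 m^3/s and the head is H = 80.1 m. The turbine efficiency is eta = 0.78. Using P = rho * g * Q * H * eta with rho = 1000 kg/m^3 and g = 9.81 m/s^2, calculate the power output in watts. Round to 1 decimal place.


Apply the hydropower formula P = rho * g * Q * H * eta
rho * g = 1000 * 9.81 = 9810.0
P = 9810.0 * 37.3 * 80.1 * 0.78
P = 22861512.4 W

22861512.4


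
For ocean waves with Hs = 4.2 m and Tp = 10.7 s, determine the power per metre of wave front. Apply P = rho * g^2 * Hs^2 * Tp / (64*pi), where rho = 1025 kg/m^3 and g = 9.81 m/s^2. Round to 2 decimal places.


Apply wave power formula:
  g^2 = 9.81^2 = 96.2361
  Hs^2 = 4.2^2 = 17.64
  Numerator = rho * g^2 * Hs^2 * Tp = 1025 * 96.2361 * 17.64 * 10.7 = 18618480.69
  Denominator = 64 * pi = 201.0619
  P = 18618480.69 / 201.0619 = 92600.73 W/m

92600.73


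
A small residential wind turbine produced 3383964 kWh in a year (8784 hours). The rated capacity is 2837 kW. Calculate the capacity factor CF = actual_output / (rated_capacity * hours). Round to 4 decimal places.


Capacity factor = actual output / maximum possible output
Maximum possible = rated * hours = 2837 * 8784 = 24920208 kWh
CF = 3383964 / 24920208
CF = 0.1358

0.1358


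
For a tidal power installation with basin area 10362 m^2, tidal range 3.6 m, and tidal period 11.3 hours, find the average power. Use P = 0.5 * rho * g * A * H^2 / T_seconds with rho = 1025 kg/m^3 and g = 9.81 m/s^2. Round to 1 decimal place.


Convert period to seconds: T = 11.3 * 3600 = 40680.0 s
H^2 = 3.6^2 = 12.96
P = 0.5 * rho * g * A * H^2 / T
P = 0.5 * 1025 * 9.81 * 10362 * 12.96 / 40680.0
P = 16597.0 W

16597.0


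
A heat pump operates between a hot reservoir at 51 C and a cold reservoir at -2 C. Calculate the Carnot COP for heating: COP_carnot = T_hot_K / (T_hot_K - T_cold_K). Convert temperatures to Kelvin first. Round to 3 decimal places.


Convert to Kelvin:
  T_hot = 51 + 273.15 = 324.15 K
  T_cold = -2 + 273.15 = 271.15 K
Apply Carnot COP formula:
  COP = T_hot_K / (T_hot_K - T_cold_K) = 324.15 / 53.0
  COP = 6.116

6.116


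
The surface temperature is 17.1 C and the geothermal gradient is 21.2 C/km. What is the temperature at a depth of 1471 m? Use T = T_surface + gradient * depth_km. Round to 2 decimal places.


Convert depth to km: 1471 / 1000 = 1.471 km
Temperature increase = gradient * depth_km = 21.2 * 1.471 = 31.19 C
Temperature at depth = T_surface + delta_T = 17.1 + 31.19
T = 48.29 C

48.29


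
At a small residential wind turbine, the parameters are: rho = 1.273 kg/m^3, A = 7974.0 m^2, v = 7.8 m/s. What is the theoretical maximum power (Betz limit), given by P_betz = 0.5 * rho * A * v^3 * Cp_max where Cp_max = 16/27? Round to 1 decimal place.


The Betz coefficient Cp_max = 16/27 = 0.5926
v^3 = 7.8^3 = 474.552
P_betz = 0.5 * rho * A * v^3 * Cp_max
P_betz = 0.5 * 1.273 * 7974.0 * 474.552 * 0.5926
P_betz = 1427298.0 W

1427298.0


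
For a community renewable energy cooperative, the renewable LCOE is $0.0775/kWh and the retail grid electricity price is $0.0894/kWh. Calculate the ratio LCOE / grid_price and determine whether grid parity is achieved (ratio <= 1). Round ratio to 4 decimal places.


Compare LCOE to grid price:
  LCOE = $0.0775/kWh, Grid price = $0.0894/kWh
  Ratio = LCOE / grid_price = 0.0775 / 0.0894 = 0.8669
  Grid parity achieved (ratio <= 1)? yes

0.8669


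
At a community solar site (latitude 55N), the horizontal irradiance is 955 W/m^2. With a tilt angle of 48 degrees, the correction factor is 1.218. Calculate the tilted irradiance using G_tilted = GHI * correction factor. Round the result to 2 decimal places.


Identify the given values:
  GHI = 955 W/m^2, tilt correction factor = 1.218
Apply the formula G_tilted = GHI * factor:
  G_tilted = 955 * 1.218
  G_tilted = 1163.19 W/m^2

1163.19


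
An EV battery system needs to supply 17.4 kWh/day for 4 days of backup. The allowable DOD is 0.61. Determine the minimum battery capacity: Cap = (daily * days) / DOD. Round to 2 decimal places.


Total energy needed = daily * days = 17.4 * 4 = 69.6 kWh
Account for depth of discharge:
  Cap = total_energy / DOD = 69.6 / 0.61
  Cap = 114.10 kWh

114.10


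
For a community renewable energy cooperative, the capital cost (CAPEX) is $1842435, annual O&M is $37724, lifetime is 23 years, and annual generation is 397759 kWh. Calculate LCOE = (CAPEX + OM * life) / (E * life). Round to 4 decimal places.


Total cost = CAPEX + OM * lifetime = 1842435 + 37724 * 23 = 1842435 + 867652 = 2710087
Total generation = annual * lifetime = 397759 * 23 = 9148457 kWh
LCOE = 2710087 / 9148457
LCOE = 0.2962 $/kWh

0.2962


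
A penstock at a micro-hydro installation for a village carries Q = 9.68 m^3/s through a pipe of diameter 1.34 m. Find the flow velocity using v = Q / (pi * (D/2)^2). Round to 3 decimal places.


Compute pipe cross-sectional area:
  A = pi * (D/2)^2 = pi * (1.34/2)^2 = 1.4103 m^2
Calculate velocity:
  v = Q / A = 9.68 / 1.4103
  v = 6.864 m/s

6.864


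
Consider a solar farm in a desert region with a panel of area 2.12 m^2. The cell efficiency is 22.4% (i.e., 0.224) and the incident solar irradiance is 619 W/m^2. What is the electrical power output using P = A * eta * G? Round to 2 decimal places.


Use the solar power formula P = A * eta * G.
Given: A = 2.12 m^2, eta = 0.224, G = 619 W/m^2
P = 2.12 * 0.224 * 619
P = 293.95 W

293.95


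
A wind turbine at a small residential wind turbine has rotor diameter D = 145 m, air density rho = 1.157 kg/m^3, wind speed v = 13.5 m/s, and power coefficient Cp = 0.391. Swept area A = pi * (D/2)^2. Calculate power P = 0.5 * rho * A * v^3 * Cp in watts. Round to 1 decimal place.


Step 1 -- Compute swept area:
  A = pi * (D/2)^2 = pi * (145/2)^2 = 16513.0 m^2
Step 2 -- Apply wind power equation:
  P = 0.5 * rho * A * v^3 * Cp
  v^3 = 13.5^3 = 2460.375
  P = 0.5 * 1.157 * 16513.0 * 2460.375 * 0.391
  P = 9189826.5 W

9189826.5


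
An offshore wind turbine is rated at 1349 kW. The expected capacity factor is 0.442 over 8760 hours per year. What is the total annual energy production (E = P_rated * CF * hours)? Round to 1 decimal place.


Annual energy = rated_kW * capacity_factor * hours_per_year
Given: P_rated = 1349 kW, CF = 0.442, hours = 8760
E = 1349 * 0.442 * 8760
E = 5223220.1 kWh

5223220.1


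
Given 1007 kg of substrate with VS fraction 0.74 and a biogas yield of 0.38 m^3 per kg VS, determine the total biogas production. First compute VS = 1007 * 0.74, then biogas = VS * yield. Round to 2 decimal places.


Compute volatile solids:
  VS = mass * VS_fraction = 1007 * 0.74 = 745.18 kg
Calculate biogas volume:
  Biogas = VS * specific_yield = 745.18 * 0.38
  Biogas = 283.17 m^3

283.17


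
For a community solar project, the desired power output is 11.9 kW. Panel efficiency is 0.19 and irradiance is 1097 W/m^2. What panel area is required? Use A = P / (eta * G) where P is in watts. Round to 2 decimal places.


Convert target power to watts: P = 11.9 * 1000 = 11900.0 W
Compute denominator: eta * G = 0.19 * 1097 = 208.43
Required area A = P / (eta * G) = 11900.0 / 208.43
A = 57.09 m^2

57.09


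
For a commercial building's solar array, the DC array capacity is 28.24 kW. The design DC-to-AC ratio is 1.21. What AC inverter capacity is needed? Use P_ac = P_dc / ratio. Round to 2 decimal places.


The inverter AC capacity is determined by the DC/AC ratio.
Given: P_dc = 28.24 kW, DC/AC ratio = 1.21
P_ac = P_dc / ratio = 28.24 / 1.21
P_ac = 23.34 kW

23.34


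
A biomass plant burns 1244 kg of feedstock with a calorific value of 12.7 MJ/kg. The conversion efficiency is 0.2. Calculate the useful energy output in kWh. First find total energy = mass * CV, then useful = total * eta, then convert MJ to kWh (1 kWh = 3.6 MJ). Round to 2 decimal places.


Total energy = mass * CV = 1244 * 12.7 = 15798.8 MJ
Useful energy = total * eta = 15798.8 * 0.2 = 3159.76 MJ
Convert to kWh: 3159.76 / 3.6
Useful energy = 877.71 kWh

877.71


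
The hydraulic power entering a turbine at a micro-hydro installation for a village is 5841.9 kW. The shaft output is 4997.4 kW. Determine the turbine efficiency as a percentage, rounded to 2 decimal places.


Turbine efficiency = (output power / input power) * 100
eta = (4997.4 / 5841.9) * 100
eta = 85.54%

85.54


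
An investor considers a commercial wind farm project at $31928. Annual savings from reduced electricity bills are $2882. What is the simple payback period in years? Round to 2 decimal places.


Simple payback period = initial cost / annual savings
Payback = 31928 / 2882
Payback = 11.08 years

11.08


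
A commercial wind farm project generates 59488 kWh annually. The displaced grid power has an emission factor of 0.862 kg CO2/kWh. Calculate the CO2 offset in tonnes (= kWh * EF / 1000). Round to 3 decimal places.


CO2 offset in kg = generation * emission_factor
CO2 offset = 59488 * 0.862 = 51278.66 kg
Convert to tonnes:
  CO2 offset = 51278.66 / 1000 = 51.279 tonnes

51.279


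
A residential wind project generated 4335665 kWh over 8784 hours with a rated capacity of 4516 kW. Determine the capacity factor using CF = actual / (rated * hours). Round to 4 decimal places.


Capacity factor = actual output / maximum possible output
Maximum possible = rated * hours = 4516 * 8784 = 39668544 kWh
CF = 4335665 / 39668544
CF = 0.1093

0.1093


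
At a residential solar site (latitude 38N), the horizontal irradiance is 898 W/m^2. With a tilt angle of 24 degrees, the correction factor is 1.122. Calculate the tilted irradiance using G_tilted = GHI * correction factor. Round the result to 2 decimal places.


Identify the given values:
  GHI = 898 W/m^2, tilt correction factor = 1.122
Apply the formula G_tilted = GHI * factor:
  G_tilted = 898 * 1.122
  G_tilted = 1007.56 W/m^2

1007.56


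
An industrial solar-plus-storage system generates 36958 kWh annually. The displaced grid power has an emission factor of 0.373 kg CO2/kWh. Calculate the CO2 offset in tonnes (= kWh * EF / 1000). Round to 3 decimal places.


CO2 offset in kg = generation * emission_factor
CO2 offset = 36958 * 0.373 = 13785.33 kg
Convert to tonnes:
  CO2 offset = 13785.33 / 1000 = 13.785 tonnes

13.785


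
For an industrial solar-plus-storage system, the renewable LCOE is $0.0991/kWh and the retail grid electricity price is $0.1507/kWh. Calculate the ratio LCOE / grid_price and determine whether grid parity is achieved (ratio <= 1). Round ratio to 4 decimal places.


Compare LCOE to grid price:
  LCOE = $0.0991/kWh, Grid price = $0.1507/kWh
  Ratio = LCOE / grid_price = 0.0991 / 0.1507 = 0.6576
  Grid parity achieved (ratio <= 1)? yes

0.6576


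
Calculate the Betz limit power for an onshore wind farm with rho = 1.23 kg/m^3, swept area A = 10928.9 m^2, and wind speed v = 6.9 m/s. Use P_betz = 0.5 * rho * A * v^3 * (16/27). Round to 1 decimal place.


The Betz coefficient Cp_max = 16/27 = 0.5926
v^3 = 6.9^3 = 328.509
P_betz = 0.5 * rho * A * v^3 * Cp_max
P_betz = 0.5 * 1.23 * 10928.9 * 328.509 * 0.5926
P_betz = 1308443.8 W

1308443.8


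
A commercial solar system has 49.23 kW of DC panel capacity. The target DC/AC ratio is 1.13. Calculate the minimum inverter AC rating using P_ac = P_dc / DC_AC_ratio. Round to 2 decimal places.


The inverter AC capacity is determined by the DC/AC ratio.
Given: P_dc = 49.23 kW, DC/AC ratio = 1.13
P_ac = P_dc / ratio = 49.23 / 1.13
P_ac = 43.57 kW

43.57


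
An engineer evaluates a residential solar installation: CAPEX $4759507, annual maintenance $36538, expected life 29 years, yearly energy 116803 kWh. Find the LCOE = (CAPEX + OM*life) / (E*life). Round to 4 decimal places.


Total cost = CAPEX + OM * lifetime = 4759507 + 36538 * 29 = 4759507 + 1059602 = 5819109
Total generation = annual * lifetime = 116803 * 29 = 3387287 kWh
LCOE = 5819109 / 3387287
LCOE = 1.7179 $/kWh

1.7179


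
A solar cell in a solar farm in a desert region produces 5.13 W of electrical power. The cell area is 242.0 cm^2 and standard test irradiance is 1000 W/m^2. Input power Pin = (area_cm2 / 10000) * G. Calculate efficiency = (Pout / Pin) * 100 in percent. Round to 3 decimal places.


First compute the input power:
  Pin = area_cm2 / 10000 * G = 242.0 / 10000 * 1000 = 24.2 W
Then compute efficiency:
  Efficiency = (Pout / Pin) * 100 = (5.13 / 24.2) * 100
  Efficiency = 21.198%

21.198


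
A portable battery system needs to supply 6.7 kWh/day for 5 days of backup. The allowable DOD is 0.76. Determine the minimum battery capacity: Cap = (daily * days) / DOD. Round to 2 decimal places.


Total energy needed = daily * days = 6.7 * 5 = 33.5 kWh
Account for depth of discharge:
  Cap = total_energy / DOD = 33.5 / 0.76
  Cap = 44.08 kWh

44.08


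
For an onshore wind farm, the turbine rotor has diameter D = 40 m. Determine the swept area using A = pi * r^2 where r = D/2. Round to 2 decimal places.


Compute the rotor radius:
  r = D / 2 = 40 / 2 = 20.0 m
Calculate swept area:
  A = pi * r^2 = pi * 20.0^2
  A = 1256.64 m^2

1256.64


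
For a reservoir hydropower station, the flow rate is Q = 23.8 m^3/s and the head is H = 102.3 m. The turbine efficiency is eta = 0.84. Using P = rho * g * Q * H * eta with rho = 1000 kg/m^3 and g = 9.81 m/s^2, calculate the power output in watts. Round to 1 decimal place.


Apply the hydropower formula P = rho * g * Q * H * eta
rho * g = 1000 * 9.81 = 9810.0
P = 9810.0 * 23.8 * 102.3 * 0.84
P = 20063231.5 W

20063231.5


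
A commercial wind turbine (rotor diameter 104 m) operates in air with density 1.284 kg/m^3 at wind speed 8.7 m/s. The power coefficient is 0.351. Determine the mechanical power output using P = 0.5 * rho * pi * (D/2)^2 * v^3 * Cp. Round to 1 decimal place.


Step 1 -- Compute swept area:
  A = pi * (D/2)^2 = pi * (104/2)^2 = 8494.87 m^2
Step 2 -- Apply wind power equation:
  P = 0.5 * rho * A * v^3 * Cp
  v^3 = 8.7^3 = 658.503
  P = 0.5 * 1.284 * 8494.87 * 658.503 * 0.351
  P = 1260539.5 W

1260539.5


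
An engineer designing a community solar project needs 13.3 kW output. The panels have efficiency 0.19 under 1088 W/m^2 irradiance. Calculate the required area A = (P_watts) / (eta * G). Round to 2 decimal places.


Convert target power to watts: P = 13.3 * 1000 = 13300.0 W
Compute denominator: eta * G = 0.19 * 1088 = 206.72
Required area A = P / (eta * G) = 13300.0 / 206.72
A = 64.34 m^2

64.34


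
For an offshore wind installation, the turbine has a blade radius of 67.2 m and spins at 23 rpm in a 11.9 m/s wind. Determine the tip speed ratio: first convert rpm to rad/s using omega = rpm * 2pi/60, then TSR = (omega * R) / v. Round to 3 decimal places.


Convert rotational speed to rad/s:
  omega = 23 * 2 * pi / 60 = 2.4086 rad/s
Compute tip speed:
  v_tip = omega * R = 2.4086 * 67.2 = 161.855 m/s
Tip speed ratio:
  TSR = v_tip / v_wind = 161.855 / 11.9 = 13.601

13.601


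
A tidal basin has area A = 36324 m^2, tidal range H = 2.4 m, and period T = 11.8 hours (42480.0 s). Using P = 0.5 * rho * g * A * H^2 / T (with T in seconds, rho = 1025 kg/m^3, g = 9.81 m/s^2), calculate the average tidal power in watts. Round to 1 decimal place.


Convert period to seconds: T = 11.8 * 3600 = 42480.0 s
H^2 = 2.4^2 = 5.76
P = 0.5 * rho * g * A * H^2 / T
P = 0.5 * 1025 * 9.81 * 36324 * 5.76 / 42480.0
P = 24762.5 W

24762.5


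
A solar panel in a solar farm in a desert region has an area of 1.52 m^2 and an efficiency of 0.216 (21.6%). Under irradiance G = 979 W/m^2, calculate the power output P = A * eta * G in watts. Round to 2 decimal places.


Use the solar power formula P = A * eta * G.
Given: A = 1.52 m^2, eta = 0.216, G = 979 W/m^2
P = 1.52 * 0.216 * 979
P = 321.43 W

321.43


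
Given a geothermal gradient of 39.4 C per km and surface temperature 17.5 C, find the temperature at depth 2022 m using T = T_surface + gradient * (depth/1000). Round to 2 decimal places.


Convert depth to km: 2022 / 1000 = 2.022 km
Temperature increase = gradient * depth_km = 39.4 * 2.022 = 79.67 C
Temperature at depth = T_surface + delta_T = 17.5 + 79.67
T = 97.17 C

97.17


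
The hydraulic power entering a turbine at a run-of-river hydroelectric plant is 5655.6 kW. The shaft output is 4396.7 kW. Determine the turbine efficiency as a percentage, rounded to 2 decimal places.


Turbine efficiency = (output power / input power) * 100
eta = (4396.7 / 5655.6) * 100
eta = 77.74%

77.74


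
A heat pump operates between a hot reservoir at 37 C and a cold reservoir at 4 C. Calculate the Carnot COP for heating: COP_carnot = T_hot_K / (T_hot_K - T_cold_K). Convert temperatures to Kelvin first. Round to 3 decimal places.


Convert to Kelvin:
  T_hot = 37 + 273.15 = 310.15 K
  T_cold = 4 + 273.15 = 277.15 K
Apply Carnot COP formula:
  COP = T_hot_K / (T_hot_K - T_cold_K) = 310.15 / 33.0
  COP = 9.398

9.398


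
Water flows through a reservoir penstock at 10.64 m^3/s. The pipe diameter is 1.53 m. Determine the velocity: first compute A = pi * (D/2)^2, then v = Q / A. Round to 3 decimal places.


Compute pipe cross-sectional area:
  A = pi * (D/2)^2 = pi * (1.53/2)^2 = 1.8385 m^2
Calculate velocity:
  v = Q / A = 10.64 / 1.8385
  v = 5.787 m/s

5.787


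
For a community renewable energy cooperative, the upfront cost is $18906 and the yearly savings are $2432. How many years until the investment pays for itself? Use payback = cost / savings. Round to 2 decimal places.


Simple payback period = initial cost / annual savings
Payback = 18906 / 2432
Payback = 7.77 years

7.77


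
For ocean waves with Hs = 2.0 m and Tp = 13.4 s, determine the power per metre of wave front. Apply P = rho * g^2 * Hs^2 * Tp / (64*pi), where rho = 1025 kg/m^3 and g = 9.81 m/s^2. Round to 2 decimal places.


Apply wave power formula:
  g^2 = 9.81^2 = 96.2361
  Hs^2 = 2.0^2 = 4.0
  Numerator = rho * g^2 * Hs^2 * Tp = 1025 * 96.2361 * 4.0 * 13.4 = 5287211.33
  Denominator = 64 * pi = 201.0619
  P = 5287211.33 / 201.0619 = 26296.43 W/m

26296.43


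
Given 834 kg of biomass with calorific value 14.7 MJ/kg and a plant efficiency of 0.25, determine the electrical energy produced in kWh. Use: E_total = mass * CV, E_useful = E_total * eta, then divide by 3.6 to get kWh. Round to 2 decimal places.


Total energy = mass * CV = 834 * 14.7 = 12259.8 MJ
Useful energy = total * eta = 12259.8 * 0.25 = 3064.95 MJ
Convert to kWh: 3064.95 / 3.6
Useful energy = 851.38 kWh

851.38


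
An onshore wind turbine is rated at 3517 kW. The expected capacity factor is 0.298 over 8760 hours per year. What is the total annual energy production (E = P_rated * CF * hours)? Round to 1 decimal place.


Annual energy = rated_kW * capacity_factor * hours_per_year
Given: P_rated = 3517 kW, CF = 0.298, hours = 8760
E = 3517 * 0.298 * 8760
E = 9181058.2 kWh

9181058.2


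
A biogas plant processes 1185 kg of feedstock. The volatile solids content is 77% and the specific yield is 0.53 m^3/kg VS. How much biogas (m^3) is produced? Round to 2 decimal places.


Compute volatile solids:
  VS = mass * VS_fraction = 1185 * 0.77 = 912.45 kg
Calculate biogas volume:
  Biogas = VS * specific_yield = 912.45 * 0.53
  Biogas = 483.60 m^3

483.60


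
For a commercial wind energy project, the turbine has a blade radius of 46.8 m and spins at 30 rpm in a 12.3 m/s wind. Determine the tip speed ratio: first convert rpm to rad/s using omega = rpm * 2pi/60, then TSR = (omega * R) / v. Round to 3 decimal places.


Convert rotational speed to rad/s:
  omega = 30 * 2 * pi / 60 = 3.1416 rad/s
Compute tip speed:
  v_tip = omega * R = 3.1416 * 46.8 = 147.027 m/s
Tip speed ratio:
  TSR = v_tip / v_wind = 147.027 / 12.3 = 11.953

11.953


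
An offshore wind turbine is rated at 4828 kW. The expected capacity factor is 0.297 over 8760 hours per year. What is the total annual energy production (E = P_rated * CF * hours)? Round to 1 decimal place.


Annual energy = rated_kW * capacity_factor * hours_per_year
Given: P_rated = 4828 kW, CF = 0.297, hours = 8760
E = 4828 * 0.297 * 8760
E = 12561104.2 kWh

12561104.2


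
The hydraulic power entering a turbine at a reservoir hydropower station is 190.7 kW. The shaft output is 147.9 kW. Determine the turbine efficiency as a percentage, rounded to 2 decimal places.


Turbine efficiency = (output power / input power) * 100
eta = (147.9 / 190.7) * 100
eta = 77.56%

77.56


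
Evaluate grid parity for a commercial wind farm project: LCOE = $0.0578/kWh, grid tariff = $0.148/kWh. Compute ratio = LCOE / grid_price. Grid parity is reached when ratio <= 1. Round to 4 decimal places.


Compare LCOE to grid price:
  LCOE = $0.0578/kWh, Grid price = $0.148/kWh
  Ratio = LCOE / grid_price = 0.0578 / 0.148 = 0.3905
  Grid parity achieved (ratio <= 1)? yes

0.3905


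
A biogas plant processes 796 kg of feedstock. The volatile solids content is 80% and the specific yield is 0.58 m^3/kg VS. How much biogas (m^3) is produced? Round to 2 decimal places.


Compute volatile solids:
  VS = mass * VS_fraction = 796 * 0.8 = 636.8 kg
Calculate biogas volume:
  Biogas = VS * specific_yield = 636.8 * 0.58
  Biogas = 369.34 m^3

369.34


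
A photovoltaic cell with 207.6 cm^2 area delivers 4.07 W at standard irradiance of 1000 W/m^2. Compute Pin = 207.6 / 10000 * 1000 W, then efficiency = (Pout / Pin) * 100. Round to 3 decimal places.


First compute the input power:
  Pin = area_cm2 / 10000 * G = 207.6 / 10000 * 1000 = 20.76 W
Then compute efficiency:
  Efficiency = (Pout / Pin) * 100 = (4.07 / 20.76) * 100
  Efficiency = 19.605%

19.605


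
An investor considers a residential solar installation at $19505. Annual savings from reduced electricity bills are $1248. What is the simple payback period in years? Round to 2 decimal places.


Simple payback period = initial cost / annual savings
Payback = 19505 / 1248
Payback = 15.63 years

15.63


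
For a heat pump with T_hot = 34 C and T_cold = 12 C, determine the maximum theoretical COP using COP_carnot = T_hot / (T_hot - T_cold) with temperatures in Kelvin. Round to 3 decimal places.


Convert to Kelvin:
  T_hot = 34 + 273.15 = 307.15 K
  T_cold = 12 + 273.15 = 285.15 K
Apply Carnot COP formula:
  COP = T_hot_K / (T_hot_K - T_cold_K) = 307.15 / 22.0
  COP = 13.961

13.961


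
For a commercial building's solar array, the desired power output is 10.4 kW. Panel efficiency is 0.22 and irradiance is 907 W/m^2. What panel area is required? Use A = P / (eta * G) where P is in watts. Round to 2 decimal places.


Convert target power to watts: P = 10.4 * 1000 = 10400.0 W
Compute denominator: eta * G = 0.22 * 907 = 199.54
Required area A = P / (eta * G) = 10400.0 / 199.54
A = 52.12 m^2

52.12


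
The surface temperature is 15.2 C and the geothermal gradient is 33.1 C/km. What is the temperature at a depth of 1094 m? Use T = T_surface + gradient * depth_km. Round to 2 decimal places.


Convert depth to km: 1094 / 1000 = 1.094 km
Temperature increase = gradient * depth_km = 33.1 * 1.094 = 36.21 C
Temperature at depth = T_surface + delta_T = 15.2 + 36.21
T = 51.41 C

51.41


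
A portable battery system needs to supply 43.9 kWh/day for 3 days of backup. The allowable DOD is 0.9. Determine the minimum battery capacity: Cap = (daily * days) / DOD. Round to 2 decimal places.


Total energy needed = daily * days = 43.9 * 3 = 131.7 kWh
Account for depth of discharge:
  Cap = total_energy / DOD = 131.7 / 0.9
  Cap = 146.33 kWh

146.33


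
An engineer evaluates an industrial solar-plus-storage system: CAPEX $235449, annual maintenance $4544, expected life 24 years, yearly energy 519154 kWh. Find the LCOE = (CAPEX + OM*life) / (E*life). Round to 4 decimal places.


Total cost = CAPEX + OM * lifetime = 235449 + 4544 * 24 = 235449 + 109056 = 344505
Total generation = annual * lifetime = 519154 * 24 = 12459696 kWh
LCOE = 344505 / 12459696
LCOE = 0.0276 $/kWh

0.0276


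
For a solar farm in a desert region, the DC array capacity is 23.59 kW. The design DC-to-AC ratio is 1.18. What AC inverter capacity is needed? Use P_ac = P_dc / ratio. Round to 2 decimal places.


The inverter AC capacity is determined by the DC/AC ratio.
Given: P_dc = 23.59 kW, DC/AC ratio = 1.18
P_ac = P_dc / ratio = 23.59 / 1.18
P_ac = 19.99 kW

19.99


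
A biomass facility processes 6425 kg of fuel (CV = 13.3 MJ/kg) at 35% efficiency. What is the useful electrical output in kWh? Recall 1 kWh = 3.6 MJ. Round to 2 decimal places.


Total energy = mass * CV = 6425 * 13.3 = 85452.5 MJ
Useful energy = total * eta = 85452.5 * 0.35 = 29908.38 MJ
Convert to kWh: 29908.38 / 3.6
Useful energy = 8307.88 kWh

8307.88


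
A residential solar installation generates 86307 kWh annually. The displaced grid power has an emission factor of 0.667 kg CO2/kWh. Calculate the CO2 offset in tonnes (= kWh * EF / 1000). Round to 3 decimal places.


CO2 offset in kg = generation * emission_factor
CO2 offset = 86307 * 0.667 = 57566.77 kg
Convert to tonnes:
  CO2 offset = 57566.77 / 1000 = 57.567 tonnes

57.567


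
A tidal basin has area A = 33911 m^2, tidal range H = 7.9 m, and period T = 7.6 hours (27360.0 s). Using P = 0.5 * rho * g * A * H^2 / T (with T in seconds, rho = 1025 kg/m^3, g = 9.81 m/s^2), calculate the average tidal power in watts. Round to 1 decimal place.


Convert period to seconds: T = 7.6 * 3600 = 27360.0 s
H^2 = 7.9^2 = 62.41
P = 0.5 * rho * g * A * H^2 / T
P = 0.5 * 1025 * 9.81 * 33911 * 62.41 / 27360.0
P = 388903.2 W

388903.2


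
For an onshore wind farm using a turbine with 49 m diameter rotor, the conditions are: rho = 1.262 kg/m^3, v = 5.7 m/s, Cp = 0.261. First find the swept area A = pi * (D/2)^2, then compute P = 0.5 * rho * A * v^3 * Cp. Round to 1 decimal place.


Step 1 -- Compute swept area:
  A = pi * (D/2)^2 = pi * (49/2)^2 = 1885.74 m^2
Step 2 -- Apply wind power equation:
  P = 0.5 * rho * A * v^3 * Cp
  v^3 = 5.7^3 = 185.193
  P = 0.5 * 1.262 * 1885.74 * 185.193 * 0.261
  P = 57514.4 W

57514.4


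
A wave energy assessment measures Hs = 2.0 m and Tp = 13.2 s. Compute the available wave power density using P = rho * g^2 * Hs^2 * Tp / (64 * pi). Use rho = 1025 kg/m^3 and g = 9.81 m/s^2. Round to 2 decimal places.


Apply wave power formula:
  g^2 = 9.81^2 = 96.2361
  Hs^2 = 2.0^2 = 4.0
  Numerator = rho * g^2 * Hs^2 * Tp = 1025 * 96.2361 * 4.0 * 13.2 = 5208297.73
  Denominator = 64 * pi = 201.0619
  P = 5208297.73 / 201.0619 = 25903.95 W/m

25903.95


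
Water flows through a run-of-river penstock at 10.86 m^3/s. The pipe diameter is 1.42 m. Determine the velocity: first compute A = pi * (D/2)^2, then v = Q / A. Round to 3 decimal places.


Compute pipe cross-sectional area:
  A = pi * (D/2)^2 = pi * (1.42/2)^2 = 1.5837 m^2
Calculate velocity:
  v = Q / A = 10.86 / 1.5837
  v = 6.857 m/s

6.857


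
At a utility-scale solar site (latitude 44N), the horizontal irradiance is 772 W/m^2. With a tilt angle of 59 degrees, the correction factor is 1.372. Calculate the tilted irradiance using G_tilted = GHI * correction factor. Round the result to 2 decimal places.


Identify the given values:
  GHI = 772 W/m^2, tilt correction factor = 1.372
Apply the formula G_tilted = GHI * factor:
  G_tilted = 772 * 1.372
  G_tilted = 1059.18 W/m^2

1059.18


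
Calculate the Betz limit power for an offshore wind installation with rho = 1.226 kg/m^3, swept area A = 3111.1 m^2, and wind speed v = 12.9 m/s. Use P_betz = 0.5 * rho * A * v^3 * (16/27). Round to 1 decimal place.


The Betz coefficient Cp_max = 16/27 = 0.5926
v^3 = 12.9^3 = 2146.689
P_betz = 0.5 * rho * A * v^3 * Cp_max
P_betz = 0.5 * 1.226 * 3111.1 * 2146.689 * 0.5926
P_betz = 2426050.3 W

2426050.3


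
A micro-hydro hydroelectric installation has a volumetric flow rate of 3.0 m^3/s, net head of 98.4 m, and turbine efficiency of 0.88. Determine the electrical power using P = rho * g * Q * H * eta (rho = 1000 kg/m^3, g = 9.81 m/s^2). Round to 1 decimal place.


Apply the hydropower formula P = rho * g * Q * H * eta
rho * g = 1000 * 9.81 = 9810.0
P = 9810.0 * 3.0 * 98.4 * 0.88
P = 2548402.6 W

2548402.6


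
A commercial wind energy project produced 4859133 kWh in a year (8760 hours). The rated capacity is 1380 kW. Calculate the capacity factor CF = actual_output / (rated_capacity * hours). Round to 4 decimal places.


Capacity factor = actual output / maximum possible output
Maximum possible = rated * hours = 1380 * 8760 = 12088800 kWh
CF = 4859133 / 12088800
CF = 0.4020

0.4020


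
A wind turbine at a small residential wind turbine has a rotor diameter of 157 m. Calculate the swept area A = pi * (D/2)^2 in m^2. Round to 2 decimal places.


Compute the rotor radius:
  r = D / 2 = 157 / 2 = 78.5 m
Calculate swept area:
  A = pi * r^2 = pi * 78.5^2
  A = 19359.28 m^2

19359.28


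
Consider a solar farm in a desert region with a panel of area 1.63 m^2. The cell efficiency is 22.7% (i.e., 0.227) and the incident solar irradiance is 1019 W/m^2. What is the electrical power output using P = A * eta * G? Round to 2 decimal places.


Use the solar power formula P = A * eta * G.
Given: A = 1.63 m^2, eta = 0.227, G = 1019 W/m^2
P = 1.63 * 0.227 * 1019
P = 377.04 W

377.04


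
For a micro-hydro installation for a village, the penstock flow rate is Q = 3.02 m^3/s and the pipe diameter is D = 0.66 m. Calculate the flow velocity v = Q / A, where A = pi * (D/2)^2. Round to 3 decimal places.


Compute pipe cross-sectional area:
  A = pi * (D/2)^2 = pi * (0.66/2)^2 = 0.3421 m^2
Calculate velocity:
  v = Q / A = 3.02 / 0.3421
  v = 8.827 m/s

8.827


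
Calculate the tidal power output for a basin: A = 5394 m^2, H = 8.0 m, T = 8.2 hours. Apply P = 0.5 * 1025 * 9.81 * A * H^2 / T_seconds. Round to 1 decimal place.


Convert period to seconds: T = 8.2 * 3600 = 29520.0 s
H^2 = 8.0^2 = 64.0
P = 0.5 * rho * g * A * H^2 / T
P = 0.5 * 1025 * 9.81 * 5394 * 64.0 / 29520.0
P = 58794.6 W

58794.6


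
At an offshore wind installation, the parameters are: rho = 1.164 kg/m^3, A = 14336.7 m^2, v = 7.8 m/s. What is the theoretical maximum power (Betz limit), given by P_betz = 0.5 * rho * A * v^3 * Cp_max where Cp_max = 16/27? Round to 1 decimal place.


The Betz coefficient Cp_max = 16/27 = 0.5926
v^3 = 7.8^3 = 474.552
P_betz = 0.5 * rho * A * v^3 * Cp_max
P_betz = 0.5 * 1.164 * 14336.7 * 474.552 * 0.5926
P_betz = 2346454.9 W

2346454.9


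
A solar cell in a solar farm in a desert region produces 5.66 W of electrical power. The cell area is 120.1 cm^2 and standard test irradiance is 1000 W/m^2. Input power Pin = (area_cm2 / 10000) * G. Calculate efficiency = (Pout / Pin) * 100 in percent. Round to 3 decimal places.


First compute the input power:
  Pin = area_cm2 / 10000 * G = 120.1 / 10000 * 1000 = 12.01 W
Then compute efficiency:
  Efficiency = (Pout / Pin) * 100 = (5.66 / 12.01) * 100
  Efficiency = 47.127%

47.127


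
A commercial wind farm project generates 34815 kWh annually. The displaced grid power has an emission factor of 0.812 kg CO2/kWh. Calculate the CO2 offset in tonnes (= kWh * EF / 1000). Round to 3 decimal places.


CO2 offset in kg = generation * emission_factor
CO2 offset = 34815 * 0.812 = 28269.78 kg
Convert to tonnes:
  CO2 offset = 28269.78 / 1000 = 28.270 tonnes

28.270


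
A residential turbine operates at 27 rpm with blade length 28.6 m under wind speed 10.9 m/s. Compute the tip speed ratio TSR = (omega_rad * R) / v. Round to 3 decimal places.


Convert rotational speed to rad/s:
  omega = 27 * 2 * pi / 60 = 2.8274 rad/s
Compute tip speed:
  v_tip = omega * R = 2.8274 * 28.6 = 80.865 m/s
Tip speed ratio:
  TSR = v_tip / v_wind = 80.865 / 10.9 = 7.419

7.419


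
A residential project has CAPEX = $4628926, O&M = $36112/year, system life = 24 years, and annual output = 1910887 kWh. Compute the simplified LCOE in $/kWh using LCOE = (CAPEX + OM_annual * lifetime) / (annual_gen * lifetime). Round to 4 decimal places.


Total cost = CAPEX + OM * lifetime = 4628926 + 36112 * 24 = 4628926 + 866688 = 5495614
Total generation = annual * lifetime = 1910887 * 24 = 45861288 kWh
LCOE = 5495614 / 45861288
LCOE = 0.1198 $/kWh

0.1198


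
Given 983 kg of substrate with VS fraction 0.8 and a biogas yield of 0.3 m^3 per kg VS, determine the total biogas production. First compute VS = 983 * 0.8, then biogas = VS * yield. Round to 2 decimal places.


Compute volatile solids:
  VS = mass * VS_fraction = 983 * 0.8 = 786.4 kg
Calculate biogas volume:
  Biogas = VS * specific_yield = 786.4 * 0.3
  Biogas = 235.92 m^3

235.92


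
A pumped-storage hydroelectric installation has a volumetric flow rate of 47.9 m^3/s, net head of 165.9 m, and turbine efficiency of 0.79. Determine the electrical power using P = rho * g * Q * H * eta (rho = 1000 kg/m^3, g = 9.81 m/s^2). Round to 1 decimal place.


Apply the hydropower formula P = rho * g * Q * H * eta
rho * g = 1000 * 9.81 = 9810.0
P = 9810.0 * 47.9 * 165.9 * 0.79
P = 61585432.8 W

61585432.8


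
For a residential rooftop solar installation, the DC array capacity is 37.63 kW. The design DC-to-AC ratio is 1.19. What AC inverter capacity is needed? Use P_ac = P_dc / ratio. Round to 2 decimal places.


The inverter AC capacity is determined by the DC/AC ratio.
Given: P_dc = 37.63 kW, DC/AC ratio = 1.19
P_ac = P_dc / ratio = 37.63 / 1.19
P_ac = 31.62 kW

31.62


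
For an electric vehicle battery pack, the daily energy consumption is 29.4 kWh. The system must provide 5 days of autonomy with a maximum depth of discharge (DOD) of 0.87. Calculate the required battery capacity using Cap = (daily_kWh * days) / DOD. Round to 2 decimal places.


Total energy needed = daily * days = 29.4 * 5 = 147.0 kWh
Account for depth of discharge:
  Cap = total_energy / DOD = 147.0 / 0.87
  Cap = 168.97 kWh

168.97


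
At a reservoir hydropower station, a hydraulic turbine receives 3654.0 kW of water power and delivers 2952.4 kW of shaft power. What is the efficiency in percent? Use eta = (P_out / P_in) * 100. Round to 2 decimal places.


Turbine efficiency = (output power / input power) * 100
eta = (2952.4 / 3654.0) * 100
eta = 80.80%

80.80


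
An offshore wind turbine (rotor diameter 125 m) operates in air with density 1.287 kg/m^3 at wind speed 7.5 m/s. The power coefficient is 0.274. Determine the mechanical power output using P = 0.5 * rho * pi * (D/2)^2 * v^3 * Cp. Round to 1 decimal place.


Step 1 -- Compute swept area:
  A = pi * (D/2)^2 = pi * (125/2)^2 = 12271.85 m^2
Step 2 -- Apply wind power equation:
  P = 0.5 * rho * A * v^3 * Cp
  v^3 = 7.5^3 = 421.875
  P = 0.5 * 1.287 * 12271.85 * 421.875 * 0.274
  P = 912836.1 W

912836.1


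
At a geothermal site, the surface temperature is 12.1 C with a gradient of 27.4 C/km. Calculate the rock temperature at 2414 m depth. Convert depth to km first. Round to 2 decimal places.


Convert depth to km: 2414 / 1000 = 2.414 km
Temperature increase = gradient * depth_km = 27.4 * 2.414 = 66.14 C
Temperature at depth = T_surface + delta_T = 12.1 + 66.14
T = 78.24 C

78.24


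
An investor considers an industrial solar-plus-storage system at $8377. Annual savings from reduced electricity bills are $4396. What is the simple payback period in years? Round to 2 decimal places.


Simple payback period = initial cost / annual savings
Payback = 8377 / 4396
Payback = 1.91 years

1.91


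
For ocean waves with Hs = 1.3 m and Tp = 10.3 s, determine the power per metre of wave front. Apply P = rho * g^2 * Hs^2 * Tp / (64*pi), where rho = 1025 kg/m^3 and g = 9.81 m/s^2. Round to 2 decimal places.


Apply wave power formula:
  g^2 = 9.81^2 = 96.2361
  Hs^2 = 1.3^2 = 1.69
  Numerator = rho * g^2 * Hs^2 * Tp = 1025 * 96.2361 * 1.69 * 10.3 = 1717061.34
  Denominator = 64 * pi = 201.0619
  P = 1717061.34 / 201.0619 = 8539.96 W/m

8539.96


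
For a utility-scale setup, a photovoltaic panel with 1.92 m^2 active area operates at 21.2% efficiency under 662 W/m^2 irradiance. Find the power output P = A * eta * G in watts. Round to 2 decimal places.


Use the solar power formula P = A * eta * G.
Given: A = 1.92 m^2, eta = 0.212, G = 662 W/m^2
P = 1.92 * 0.212 * 662
P = 269.46 W

269.46


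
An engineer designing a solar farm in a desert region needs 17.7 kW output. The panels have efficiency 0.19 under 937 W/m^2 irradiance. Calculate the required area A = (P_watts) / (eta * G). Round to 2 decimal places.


Convert target power to watts: P = 17.7 * 1000 = 17700.0 W
Compute denominator: eta * G = 0.19 * 937 = 178.03
Required area A = P / (eta * G) = 17700.0 / 178.03
A = 99.42 m^2

99.42


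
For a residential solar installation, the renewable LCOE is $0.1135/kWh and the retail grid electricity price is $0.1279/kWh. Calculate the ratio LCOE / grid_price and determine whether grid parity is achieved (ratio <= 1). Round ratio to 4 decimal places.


Compare LCOE to grid price:
  LCOE = $0.1135/kWh, Grid price = $0.1279/kWh
  Ratio = LCOE / grid_price = 0.1135 / 0.1279 = 0.8874
  Grid parity achieved (ratio <= 1)? yes

0.8874


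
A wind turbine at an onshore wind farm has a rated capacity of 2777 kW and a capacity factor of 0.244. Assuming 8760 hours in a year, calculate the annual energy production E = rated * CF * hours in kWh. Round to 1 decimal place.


Annual energy = rated_kW * capacity_factor * hours_per_year
Given: P_rated = 2777 kW, CF = 0.244, hours = 8760
E = 2777 * 0.244 * 8760
E = 5935670.9 kWh

5935670.9


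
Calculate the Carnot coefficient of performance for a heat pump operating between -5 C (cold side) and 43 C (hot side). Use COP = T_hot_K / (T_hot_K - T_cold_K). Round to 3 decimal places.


Convert to Kelvin:
  T_hot = 43 + 273.15 = 316.15 K
  T_cold = -5 + 273.15 = 268.15 K
Apply Carnot COP formula:
  COP = T_hot_K / (T_hot_K - T_cold_K) = 316.15 / 48.0
  COP = 6.586

6.586


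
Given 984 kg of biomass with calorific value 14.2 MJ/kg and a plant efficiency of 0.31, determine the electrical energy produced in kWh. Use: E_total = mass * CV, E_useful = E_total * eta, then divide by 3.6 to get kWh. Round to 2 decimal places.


Total energy = mass * CV = 984 * 14.2 = 13972.8 MJ
Useful energy = total * eta = 13972.8 * 0.31 = 4331.57 MJ
Convert to kWh: 4331.57 / 3.6
Useful energy = 1203.21 kWh

1203.21


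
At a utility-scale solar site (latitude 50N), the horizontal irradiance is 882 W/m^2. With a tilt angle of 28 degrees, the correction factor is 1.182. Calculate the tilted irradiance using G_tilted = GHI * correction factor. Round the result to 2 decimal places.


Identify the given values:
  GHI = 882 W/m^2, tilt correction factor = 1.182
Apply the formula G_tilted = GHI * factor:
  G_tilted = 882 * 1.182
  G_tilted = 1042.52 W/m^2

1042.52
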